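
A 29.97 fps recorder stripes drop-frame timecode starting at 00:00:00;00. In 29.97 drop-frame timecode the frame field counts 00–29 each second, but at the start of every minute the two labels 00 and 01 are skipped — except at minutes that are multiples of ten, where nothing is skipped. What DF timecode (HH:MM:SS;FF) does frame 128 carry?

00:00:04;08

Each 10-minute DF block holds 10 × 60 × 30 − 9 × 2 = 17982 frames. 128 ÷ 17982 → 0 full blocks, remainder 128.
Within the partial block the first minute is 1800 frames and each further minute 1798, so 0 further minute boundaries passed. Total skipped labels = 18 × 0 + 2 × 0 = 0.
Non-drop label index = 128 + 0 = 128; at 30 labels/s that is 00:00:04:08, i.e. DF 00:00:04;08.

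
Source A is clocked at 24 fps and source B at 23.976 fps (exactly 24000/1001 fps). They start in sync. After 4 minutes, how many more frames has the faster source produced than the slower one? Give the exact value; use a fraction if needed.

4 min = 240 s.
A emits 24 × 240 = 5760 frames; B emits 24000/1001 × 240 = 5760000/1001.
Difference = 5760/1001 frames (≈ 5.7542); B is behind A.

5760/1001 frames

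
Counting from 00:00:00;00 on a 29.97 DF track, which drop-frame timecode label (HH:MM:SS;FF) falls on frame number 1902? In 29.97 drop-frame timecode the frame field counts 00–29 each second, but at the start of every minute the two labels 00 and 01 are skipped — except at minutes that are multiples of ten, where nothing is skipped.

Each 10-minute DF block holds 10 × 60 × 30 − 9 × 2 = 17982 frames. 1902 ÷ 17982 → 0 full blocks, remainder 1902.
Within the partial block the first minute is 1800 frames and each further minute 1798, so 1 further minute boundary passed. Total skipped labels = 18 × 0 + 2 × 1 = 2.
Non-drop label index = 1902 + 2 = 1904; at 30 labels/s that is 00:01:03:14, i.e. DF 00:01:03;14.

00:01:03;14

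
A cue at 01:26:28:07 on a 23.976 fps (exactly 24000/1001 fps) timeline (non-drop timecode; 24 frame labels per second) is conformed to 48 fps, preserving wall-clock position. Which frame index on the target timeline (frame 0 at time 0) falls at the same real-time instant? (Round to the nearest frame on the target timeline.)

Source frame index: (1×3600 + 26×60 + 28) × 24 + 7 = 124519.
Real time: 124519 / (24000/1001) = 124643519/24000 s.
Target frame: (124643519/24000) × (48) = 124643519/500 ≈ 249287.038 → 249287.

frame 249287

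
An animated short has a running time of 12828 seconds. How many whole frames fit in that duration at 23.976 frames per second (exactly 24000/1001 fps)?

Frames = 12828 × 24000/1001 = 307872000/1001 ≈ 307564.4356.
Complete frames: 307564.

307564 frames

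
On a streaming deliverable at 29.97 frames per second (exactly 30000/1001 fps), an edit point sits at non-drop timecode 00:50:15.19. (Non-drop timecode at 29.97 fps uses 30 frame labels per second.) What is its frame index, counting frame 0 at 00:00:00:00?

Total seconds to the label: (0 × 3600 + 50 × 60 + 15) = 3015.
Frame index = 3015 × 30 + 19 = 90469.

frame 90469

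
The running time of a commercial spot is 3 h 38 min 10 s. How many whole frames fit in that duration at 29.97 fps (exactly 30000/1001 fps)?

392307 frames

3 h 38 min 10 s = 13090 s.
Frames = 13090 × 30000/1001 = 5100000/13 ≈ 392307.6923.
Complete frames: 392307.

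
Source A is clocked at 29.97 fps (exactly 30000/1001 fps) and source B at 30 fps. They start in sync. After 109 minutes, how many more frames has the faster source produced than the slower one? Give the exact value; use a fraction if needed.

196200/1001 frames

109 min = 6540 s.
A emits 30000/1001 × 6540 = 196200000/1001 frames; B emits 30 × 6540 = 196200.
Difference = 196200/1001 frames (≈ 196.0040); B is ahead of A.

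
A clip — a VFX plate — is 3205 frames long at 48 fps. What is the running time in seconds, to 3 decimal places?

Running time = 3205 × 1/48 = 3205/48 s ≈ 66.771 s.

66.771 seconds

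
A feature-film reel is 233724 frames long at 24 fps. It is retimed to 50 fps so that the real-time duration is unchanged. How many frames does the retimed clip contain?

486925 frames

Target frames = source frames × (target rate / source rate) = 233724 × (50)/(24) = 233724 × 25/12 = 486925.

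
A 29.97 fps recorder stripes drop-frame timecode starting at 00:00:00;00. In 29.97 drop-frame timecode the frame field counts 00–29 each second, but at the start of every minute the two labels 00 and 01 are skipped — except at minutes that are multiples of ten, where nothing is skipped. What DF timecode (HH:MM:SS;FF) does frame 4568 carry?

00:02:32;12

Each 10-minute DF block holds 10 × 60 × 30 − 9 × 2 = 17982 frames. 4568 ÷ 17982 → 0 full blocks, remainder 4568.
Within the partial block the first minute is 1800 frames and each further minute 1798, so 2 further minute boundaries passed. Total skipped labels = 18 × 0 + 2 × 2 = 4.
Non-drop label index = 4568 + 4 = 4572; at 30 labels/s that is 00:02:32:12, i.e. DF 00:02:32;12.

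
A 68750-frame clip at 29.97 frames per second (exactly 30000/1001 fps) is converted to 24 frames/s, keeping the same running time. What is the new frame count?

55055 frames

Target frames = source frames × (target rate / source rate) = 68750 × (24)/(30000/1001) = 68750 × 1001/1250 = 55055.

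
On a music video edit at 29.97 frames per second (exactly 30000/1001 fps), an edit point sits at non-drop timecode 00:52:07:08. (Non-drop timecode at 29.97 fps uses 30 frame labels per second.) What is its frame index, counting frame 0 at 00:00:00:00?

Total seconds to the label: (0 × 3600 + 52 × 60 + 7) = 3127.
Frame index = 3127 × 30 + 8 = 93818.

93818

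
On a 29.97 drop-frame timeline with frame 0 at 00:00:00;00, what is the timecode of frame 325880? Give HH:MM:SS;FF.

Each 10-minute DF block holds 10 × 60 × 30 − 9 × 2 = 17982 frames. 325880 ÷ 17982 → 18 full blocks, remainder 2204.
Within the partial block the first minute is 1800 frames and each further minute 1798, so 1 further minute boundary passed. Total skipped labels = 18 × 18 + 2 × 1 = 326.
Non-drop label index = 325880 + 326 = 326206; at 30 labels/s that is 03:01:13:16, i.e. DF 03:01:13;16.

03:01:13;16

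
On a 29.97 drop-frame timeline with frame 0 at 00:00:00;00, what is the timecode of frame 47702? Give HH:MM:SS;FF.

Ten DF minutes hold 17982 frames, so frame 47702 lies in block 2 (frames 35964–53945) with 11738 frames into that block.
The block's first minute is 1800 frames and the rest 1798 each; 11738 frames reaches minute 6, so 2 × 18 + 6 × 2 = 48 labels have been skipped so far.
Adding those back, label number 47702 + 48 = 47750 at 30 labels/s is 1591 s + 20 f = 0 h 26 min 31 s frame 20, i.e. 00:26:31;20.

00:26:31;20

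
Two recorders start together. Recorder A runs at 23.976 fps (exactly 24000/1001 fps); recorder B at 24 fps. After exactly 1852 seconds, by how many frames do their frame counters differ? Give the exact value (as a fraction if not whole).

44448/1001 frames

A emits 24000/1001 × 1852 = 44448000/1001 frames; B emits 24 × 1852 = 44448.
Difference = 44448/1001 frames (≈ 44.4036); B is ahead of A.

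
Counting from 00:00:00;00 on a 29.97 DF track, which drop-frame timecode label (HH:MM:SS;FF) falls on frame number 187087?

Ten DF minutes hold 17982 frames, so frame 187087 lies in block 10 (frames 179820–197801) with 7267 frames into that block.
The block's first minute is 1800 frames and the rest 1798 each; 7267 frames reaches minute 4, so 10 × 18 + 4 × 2 = 188 labels have been skipped so far.
Adding those back, label number 187087 + 188 = 187275 at 30 labels/s is 6242 s + 15 f = 1 h 44 min 2 s frame 15, i.e. 01:44:02;15.

01:44:02;15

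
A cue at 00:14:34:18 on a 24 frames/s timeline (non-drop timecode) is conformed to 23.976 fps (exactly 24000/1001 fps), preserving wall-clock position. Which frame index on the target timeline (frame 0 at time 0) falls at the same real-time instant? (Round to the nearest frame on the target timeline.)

Source frame index: (0×3600 + 14×60 + 34) × 24 + 18 = 20994.
Real time: 20994 / (24) = 3499/4 s.
Target frame: (3499/4) × (24000/1001) = 20994000/1001 ≈ 20973.027 → 20973.

frame 20973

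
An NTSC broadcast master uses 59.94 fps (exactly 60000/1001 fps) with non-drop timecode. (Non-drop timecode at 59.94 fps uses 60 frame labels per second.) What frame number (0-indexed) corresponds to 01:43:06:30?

371190

Total seconds to the label: (1 × 3600 + 43 × 60 + 6) = 6186.
Frame index = 6186 × 60 + 30 = 371190.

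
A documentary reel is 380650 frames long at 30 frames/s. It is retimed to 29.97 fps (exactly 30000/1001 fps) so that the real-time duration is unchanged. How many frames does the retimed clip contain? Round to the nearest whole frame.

Frames at target rate = 380650 × (30000/1001) / (30) = 380650000/1001 ≈ 380269.730.
Nearest whole frame: 380270.

380270 frames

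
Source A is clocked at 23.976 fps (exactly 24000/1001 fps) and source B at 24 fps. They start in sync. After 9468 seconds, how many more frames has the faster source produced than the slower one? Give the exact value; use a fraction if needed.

A emits 24000/1001 × 9468 = 227232000/1001 frames; B emits 24 × 9468 = 227232.
Difference = 227232/1001 frames (≈ 227.0050); B is ahead of A.

227232/1001 frames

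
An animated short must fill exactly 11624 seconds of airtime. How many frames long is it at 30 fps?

Frames = 11624 × 30 = 348720.

348720 frames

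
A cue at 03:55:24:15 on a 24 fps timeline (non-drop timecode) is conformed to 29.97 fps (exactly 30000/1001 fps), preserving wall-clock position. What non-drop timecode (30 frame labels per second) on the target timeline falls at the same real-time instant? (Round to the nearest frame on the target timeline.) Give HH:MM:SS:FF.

03:55:10:15

Source frame index: (3×3600 + 55×60 + 24) × 24 + 15 = 338991.
Real time: 338991 / (24) = 112997/8 s.
Target frame: (112997/8) × (30000/1001) = 423738750/1001 ≈ 423315.435 → 423315.
At 30 labels/s: frame 423315 → 03:55:10:15.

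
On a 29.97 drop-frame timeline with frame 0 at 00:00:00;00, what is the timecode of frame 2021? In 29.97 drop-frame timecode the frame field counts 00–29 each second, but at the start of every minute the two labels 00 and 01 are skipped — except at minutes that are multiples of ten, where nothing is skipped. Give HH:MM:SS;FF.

Ten DF minutes hold 17982 frames, so frame 2021 lies in block 0 (frames 0–17981) with 2021 frames into that block.
The block's first minute is 1800 frames and the rest 1798 each; 2021 frames reaches minute 1, so 0 × 18 + 1 × 2 = 2 labels have been skipped so far.
Adding those back, label number 2021 + 2 = 2023 at 30 labels/s is 67 s + 13 f = 0 h 1 min 7 s frame 13, i.e. 00:01:07;13.

00:01:07;13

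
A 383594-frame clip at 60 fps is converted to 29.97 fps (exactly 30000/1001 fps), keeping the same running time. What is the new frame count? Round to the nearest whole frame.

191605 frames

Frames at target rate = 383594 × (30000/1001) / (60) = 191797000/1001 ≈ 191605.395.
Nearest whole frame: 191605.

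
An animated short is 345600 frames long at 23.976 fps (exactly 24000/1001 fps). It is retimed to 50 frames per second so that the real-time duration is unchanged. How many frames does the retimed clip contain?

Target frames = source frames × (target rate / source rate) = 345600 × (50)/(24000/1001) = 345600 × 1001/480 = 720720.

720720 frames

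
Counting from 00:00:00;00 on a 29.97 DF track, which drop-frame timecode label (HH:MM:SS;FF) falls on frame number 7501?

Each 10-minute DF block holds 10 × 60 × 30 − 9 × 2 = 17982 frames. 7501 ÷ 17982 → 0 full blocks, remainder 7501.
Within the partial block the first minute is 1800 frames and each further minute 1798, so 4 further minute boundaries passed. Total skipped labels = 18 × 0 + 2 × 4 = 8.
Non-drop label index = 7501 + 8 = 7509; at 30 labels/s that is 00:04:10:09, i.e. DF 00:04:10;09.

00:04:10;09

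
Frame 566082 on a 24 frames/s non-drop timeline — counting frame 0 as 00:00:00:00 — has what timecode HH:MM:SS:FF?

06:33:06:18

566082 ÷ 24 = 23586 full seconds, remainder 18 frames.
23586 s = 6 h 33 min 6 s.
Timecode: 06:33:06:18.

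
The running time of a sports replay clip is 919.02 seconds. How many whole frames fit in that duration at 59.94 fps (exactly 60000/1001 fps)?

Frames = 919.02 × 60000/1001 = 55141200/1001 ≈ 55086.1139.
Complete frames: 55086.

55086 frames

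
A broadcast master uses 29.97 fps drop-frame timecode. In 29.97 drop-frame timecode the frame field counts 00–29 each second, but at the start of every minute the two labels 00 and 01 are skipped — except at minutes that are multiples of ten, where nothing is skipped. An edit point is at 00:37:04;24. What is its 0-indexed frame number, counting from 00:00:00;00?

Complete 10-minute blocks: 3, each 17982 frames → 53946.
Remaining 7 whole minutes in the current block: 1800 + 6 × 1798 = 12588 frames.
Within the current minute: 4 × 30 + 24 − 2 = 142 (labels ;00/;01 skipped at this minute). Total = 53946 + 12588 + 142 = 66676.

66676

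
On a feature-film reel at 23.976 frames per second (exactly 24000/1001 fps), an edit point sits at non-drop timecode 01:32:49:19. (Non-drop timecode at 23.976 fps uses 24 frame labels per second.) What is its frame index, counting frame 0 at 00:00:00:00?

133675

Total seconds to the label: (1 × 3600 + 32 × 60 + 49) = 5569.
Frame index = 5569 × 24 + 19 = 133675.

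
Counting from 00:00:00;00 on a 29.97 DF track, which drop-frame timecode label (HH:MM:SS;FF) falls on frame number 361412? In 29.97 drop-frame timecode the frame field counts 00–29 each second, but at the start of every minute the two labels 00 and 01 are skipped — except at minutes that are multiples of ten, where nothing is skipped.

03:20:59;02

Each 10-minute DF block holds 10 × 60 × 30 − 9 × 2 = 17982 frames. 361412 ÷ 17982 → 20 full blocks, remainder 1772.
Within the partial block the first minute is 1800 frames and each further minute 1798, so 0 further minute boundaries passed. Total skipped labels = 18 × 20 + 2 × 0 = 360.
Non-drop label index = 361412 + 360 = 361772; at 30 labels/s that is 03:20:59:02, i.e. DF 03:20:59;02.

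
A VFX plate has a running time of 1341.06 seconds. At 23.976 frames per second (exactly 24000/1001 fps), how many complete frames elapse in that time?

32153 frames

Frames = 1341.06 × 24000/1001 = 4597920/143 ≈ 32153.2867.
Complete frames: 32153.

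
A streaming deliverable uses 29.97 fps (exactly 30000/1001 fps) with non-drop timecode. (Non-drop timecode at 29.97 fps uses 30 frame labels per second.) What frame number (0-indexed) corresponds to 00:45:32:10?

frame 81970

Total seconds to the label: (0 × 3600 + 45 × 60 + 32) = 2732.
Frame index = 2732 × 30 + 10 = 81970.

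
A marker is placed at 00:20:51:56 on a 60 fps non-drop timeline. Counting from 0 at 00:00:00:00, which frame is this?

75116

Total seconds to the label: (0 × 3600 + 20 × 60 + 51) = 1251.
Frame index = 1251 × 60 + 56 = 75116.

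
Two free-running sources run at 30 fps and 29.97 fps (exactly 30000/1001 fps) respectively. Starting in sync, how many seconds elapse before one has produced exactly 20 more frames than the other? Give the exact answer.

The gap grows by |30000/1001 − 30| = 30/1001 frames per second.
Time for a 20-frame gap: 20 ÷ (30/1001) = 2002/3 s.

2002/3 seconds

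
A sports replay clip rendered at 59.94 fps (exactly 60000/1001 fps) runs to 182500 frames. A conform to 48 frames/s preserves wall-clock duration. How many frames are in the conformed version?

146146 frames

Target frames = source frames × (target rate / source rate) = 182500 × (48)/(60000/1001) = 182500 × 1001/1250 = 146146.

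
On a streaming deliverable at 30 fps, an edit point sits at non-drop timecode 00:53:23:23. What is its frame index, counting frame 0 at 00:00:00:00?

frame 96113

Total seconds to the label: (0 × 3600 + 53 × 60 + 23) = 3203.
Frame index = 3203 × 30 + 23 = 96113.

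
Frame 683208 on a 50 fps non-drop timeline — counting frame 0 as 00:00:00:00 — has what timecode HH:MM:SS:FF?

683208 ÷ 50 = 13664 full seconds, remainder 8 frames.
13664 s = 3 h 47 min 44 s.
Timecode: 03:47:44:08.

03:47:44:08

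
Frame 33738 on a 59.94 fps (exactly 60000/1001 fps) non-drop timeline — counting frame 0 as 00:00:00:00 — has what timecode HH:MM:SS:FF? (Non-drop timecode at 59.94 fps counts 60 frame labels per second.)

33738 ÷ 60 = 562 full seconds, remainder 18 frames.
562 s = 0 h 9 min 22 s.
Timecode: 00:09:22:18.

00:09:22:18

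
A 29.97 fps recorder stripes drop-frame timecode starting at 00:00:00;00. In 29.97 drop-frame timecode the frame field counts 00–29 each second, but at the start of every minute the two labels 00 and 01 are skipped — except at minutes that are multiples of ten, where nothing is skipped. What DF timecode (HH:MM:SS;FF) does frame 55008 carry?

Each 10-minute DF block holds 10 × 60 × 30 − 9 × 2 = 17982 frames. 55008 ÷ 17982 → 3 full blocks, remainder 1062.
Within the partial block the first minute is 1800 frames and each further minute 1798, so 0 further minute boundaries passed. Total skipped labels = 18 × 3 + 2 × 0 = 54.
Non-drop label index = 55008 + 54 = 55062; at 30 labels/s that is 00:30:35:12, i.e. DF 00:30:35;12.

00:30:35;12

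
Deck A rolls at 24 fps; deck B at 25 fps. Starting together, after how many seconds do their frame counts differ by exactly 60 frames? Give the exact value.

60 seconds

The gap grows by |25 − 24| = 1 frame per second.
Time for a 60-frame gap: 60 ÷ (1) = 60 s.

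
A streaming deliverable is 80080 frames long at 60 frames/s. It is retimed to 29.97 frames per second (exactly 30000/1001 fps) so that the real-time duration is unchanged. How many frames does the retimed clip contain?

Target frames = source frames × (target rate / source rate) = 80080 × (30000/1001)/(60) = 80080 × 500/1001 = 40000.

40000 frames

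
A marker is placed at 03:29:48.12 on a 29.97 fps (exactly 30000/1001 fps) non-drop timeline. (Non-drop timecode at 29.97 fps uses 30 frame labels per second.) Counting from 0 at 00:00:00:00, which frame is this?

Total seconds to the label: (3 × 3600 + 29 × 60 + 48) = 12588.
Frame index = 12588 × 30 + 12 = 377652.

377652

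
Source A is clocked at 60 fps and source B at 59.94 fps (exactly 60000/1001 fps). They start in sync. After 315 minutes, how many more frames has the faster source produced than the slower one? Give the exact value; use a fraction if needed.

162000/143 frames

315 min = 18900 s.
A emits 60 × 18900 = 1134000 frames; B emits 60000/1001 × 18900 = 162000000/143.
Difference = 162000/143 frames (≈ 1132.8671); B is behind A.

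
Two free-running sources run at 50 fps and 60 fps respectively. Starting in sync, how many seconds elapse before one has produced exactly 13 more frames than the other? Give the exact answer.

The gap grows by |60 − 50| = 10 frames per second.
Time for a 13-frame gap: 13 ÷ (10) = 1.3 s.

1.3 seconds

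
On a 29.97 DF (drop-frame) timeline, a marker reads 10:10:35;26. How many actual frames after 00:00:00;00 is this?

As if non-drop at 30 labels/s: (10 × 3600 + 10 × 60 + 35) × 30 + 26 = 1099076.
Minute boundaries passed: 610; those not divisible by 10: 610 − 61 = 549; dropped labels = 2 × 549 = 1098.
Actual frame index = 1099076 − 1098 = 1097978.

1097978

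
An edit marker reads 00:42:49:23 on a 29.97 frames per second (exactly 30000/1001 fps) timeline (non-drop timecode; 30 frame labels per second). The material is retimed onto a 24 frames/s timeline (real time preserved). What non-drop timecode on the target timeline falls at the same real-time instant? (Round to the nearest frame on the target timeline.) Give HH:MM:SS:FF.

Source frame index: (0×3600 + 42×60 + 49) × 30 + 23 = 77093.
Real time: 77093 / (30000/1001) = 77170093/30000 s.
Target frame: (77170093/30000) × (24) = 77170093/1250 ≈ 61736.074 → 61736.
At 24 labels/s: frame 61736 → 00:42:52:08.

00:42:52:08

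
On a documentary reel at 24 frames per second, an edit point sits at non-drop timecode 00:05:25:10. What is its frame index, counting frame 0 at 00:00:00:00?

Total seconds to the label: (0 × 3600 + 5 × 60 + 25) = 325.
Frame index = 325 × 24 + 10 = 7810.

7810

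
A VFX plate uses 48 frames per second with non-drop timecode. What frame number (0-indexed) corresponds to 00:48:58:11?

Total seconds to the label: (0 × 3600 + 48 × 60 + 58) = 2938.
Frame index = 2938 × 48 + 11 = 141035.

frame 141035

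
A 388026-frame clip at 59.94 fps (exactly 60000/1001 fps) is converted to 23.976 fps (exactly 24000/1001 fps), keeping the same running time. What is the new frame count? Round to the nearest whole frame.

Frames at target rate = 388026 × (24000/1001) / (60000/1001) = 776052/5 ≈ 155210.400.
Nearest whole frame: 155210.

155210 frames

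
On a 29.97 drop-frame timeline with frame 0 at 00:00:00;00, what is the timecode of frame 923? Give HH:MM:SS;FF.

Each 10-minute DF block holds 10 × 60 × 30 − 9 × 2 = 17982 frames. 923 ÷ 17982 → 0 full blocks, remainder 923.
Within the partial block the first minute is 1800 frames and each further minute 1798, so 0 further minute boundaries passed. Total skipped labels = 18 × 0 + 2 × 0 = 0.
Non-drop label index = 923 + 0 = 923; at 30 labels/s that is 00:00:30:23, i.e. DF 00:00:30;23.

00:00:30;23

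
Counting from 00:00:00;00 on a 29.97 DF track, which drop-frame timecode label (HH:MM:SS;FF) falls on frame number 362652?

Ten DF minutes hold 17982 frames, so frame 362652 lies in block 20 (frames 359640–377621) with 3012 frames into that block.
The block's first minute is 1800 frames and the rest 1798 each; 3012 frames reaches minute 1, so 20 × 18 + 1 × 2 = 362 labels have been skipped so far.
Adding those back, label number 362652 + 362 = 363014 at 30 labels/s is 12100 s + 14 f = 3 h 21 min 40 s frame 14, i.e. 03:21:40;14.

03:21:40;14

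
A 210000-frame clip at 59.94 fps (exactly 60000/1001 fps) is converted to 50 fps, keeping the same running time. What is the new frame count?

Target frames = source frames × (target rate / source rate) = 210000 × (50)/(60000/1001) = 210000 × 1001/1200 = 175175.

175175 frames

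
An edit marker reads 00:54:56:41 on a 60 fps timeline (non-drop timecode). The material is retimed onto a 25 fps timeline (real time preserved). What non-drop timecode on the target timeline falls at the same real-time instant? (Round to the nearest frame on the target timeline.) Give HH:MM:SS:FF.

00:54:56:17

Source frame index: (0×3600 + 54×60 + 56) × 60 + 41 = 197801.
Real time: 197801 / (60) = 197801/60 s.
Target frame: (197801/60) × (25) = 989005/12 ≈ 82417.083 → 82417.
At 25 labels/s: frame 82417 → 00:54:56:17.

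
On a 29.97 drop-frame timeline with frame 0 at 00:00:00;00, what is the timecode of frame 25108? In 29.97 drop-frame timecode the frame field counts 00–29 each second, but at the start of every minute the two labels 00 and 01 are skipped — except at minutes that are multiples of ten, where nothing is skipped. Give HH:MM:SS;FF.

00:13:57;22

Each 10-minute DF block holds 10 × 60 × 30 − 9 × 2 = 17982 frames. 25108 ÷ 17982 → 1 full block, remainder 7126.
Within the partial block the first minute is 1800 frames and each further minute 1798, so 3 further minute boundaries passed. Total skipped labels = 18 × 1 + 2 × 3 = 24.
Non-drop label index = 25108 + 24 = 25132; at 30 labels/s that is 00:13:57:22, i.e. DF 00:13:57;22.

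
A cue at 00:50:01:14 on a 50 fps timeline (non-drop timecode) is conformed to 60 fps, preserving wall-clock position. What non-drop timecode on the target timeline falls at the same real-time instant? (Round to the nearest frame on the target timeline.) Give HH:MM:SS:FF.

Source frame index: (0×3600 + 50×60 + 1) × 50 + 14 = 150064.
Real time: 150064 / (50) = 75032/25 s.
Target frame: (75032/25) × (60) = 900384/5 ≈ 180076.800 → 180077.
At 60 labels/s: frame 180077 → 00:50:01:17.

00:50:01:17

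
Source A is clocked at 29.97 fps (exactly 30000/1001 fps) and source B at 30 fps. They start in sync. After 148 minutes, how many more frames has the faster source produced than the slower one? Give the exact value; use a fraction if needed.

266400/1001 frames

148 min = 8880 s.
A emits 30000/1001 × 8880 = 266400000/1001 frames; B emits 30 × 8880 = 266400.
Difference = 266400/1001 frames (≈ 266.1339); B is ahead of A.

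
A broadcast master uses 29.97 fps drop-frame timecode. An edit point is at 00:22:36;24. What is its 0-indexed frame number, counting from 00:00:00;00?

As if non-drop at 30 labels/s: (0 × 3600 + 22 × 60 + 36) × 30 + 24 = 40704.
Minute boundaries passed: 22; those not divisible by 10: 22 − 2 = 20; dropped labels = 2 × 20 = 40.
Actual frame index = 40704 − 40 = 40664.

40664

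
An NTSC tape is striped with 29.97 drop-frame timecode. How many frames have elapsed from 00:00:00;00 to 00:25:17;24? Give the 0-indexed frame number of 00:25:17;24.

Complete 10-minute blocks: 2, each 17982 frames → 35964.
Remaining 5 whole minutes in the current block: 1800 + 4 × 1798 = 8992 frames.
Within the current minute: 17 × 30 + 24 − 2 = 532 (labels ;00/;01 skipped at this minute). Total = 35964 + 8992 + 532 = 45488.

45488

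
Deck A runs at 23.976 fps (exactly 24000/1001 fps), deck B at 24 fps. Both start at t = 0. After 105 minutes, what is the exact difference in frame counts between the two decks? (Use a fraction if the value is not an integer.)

105 min = 6300 s.
A emits 24000/1001 × 6300 = 21600000/143 frames; B emits 24 × 6300 = 151200.
Difference = 21600/143 frames (≈ 151.0490); B is ahead of A.

21600/143 frames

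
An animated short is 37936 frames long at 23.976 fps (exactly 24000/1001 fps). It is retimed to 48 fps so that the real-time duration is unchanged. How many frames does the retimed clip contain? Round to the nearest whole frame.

Frames at target rate = 37936 × (48) / (24000/1001) = 9493484/125 ≈ 75947.872.
Nearest whole frame: 75948.

75948 frames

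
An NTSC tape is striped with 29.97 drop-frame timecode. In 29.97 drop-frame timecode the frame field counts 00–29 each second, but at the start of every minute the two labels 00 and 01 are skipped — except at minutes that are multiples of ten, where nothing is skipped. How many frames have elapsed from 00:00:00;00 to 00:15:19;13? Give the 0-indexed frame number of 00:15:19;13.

As if non-drop at 30 labels/s: (0 × 3600 + 15 × 60 + 19) × 30 + 13 = 27583.
Minute boundaries passed: 15; those not divisible by 10: 15 − 1 = 14; dropped labels = 2 × 14 = 28.
Actual frame index = 27583 − 28 = 27555.

27555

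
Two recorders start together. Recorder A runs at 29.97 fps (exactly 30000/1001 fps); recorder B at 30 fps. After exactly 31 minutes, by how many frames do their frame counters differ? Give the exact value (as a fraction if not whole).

55800/1001 frames

31 min = 1860 s.
A emits 30000/1001 × 1860 = 55800000/1001 frames; B emits 30 × 1860 = 55800.
Difference = 55800/1001 frames (≈ 55.7443); B is ahead of A.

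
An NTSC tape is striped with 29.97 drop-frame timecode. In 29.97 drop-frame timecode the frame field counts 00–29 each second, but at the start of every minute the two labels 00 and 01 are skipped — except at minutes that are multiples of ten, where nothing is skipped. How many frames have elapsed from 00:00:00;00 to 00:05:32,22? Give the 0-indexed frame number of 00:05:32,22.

9972

Complete 10-minute blocks: 0, each 17982 frames → 0.
Remaining 5 whole minutes in the current block: 1800 + 4 × 1798 = 8992 frames.
Within the current minute: 32 × 30 + 22 − 2 = 980 (labels ;00/;01 skipped at this minute). Total = 0 + 8992 + 980 = 9972.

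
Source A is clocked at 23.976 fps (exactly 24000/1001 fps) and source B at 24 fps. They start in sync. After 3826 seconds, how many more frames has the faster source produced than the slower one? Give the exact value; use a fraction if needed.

A emits 24000/1001 × 3826 = 91824000/1001 frames; B emits 24 × 3826 = 91824.
Difference = 91824/1001 frames (≈ 91.7323); B is ahead of A.

91824/1001 frames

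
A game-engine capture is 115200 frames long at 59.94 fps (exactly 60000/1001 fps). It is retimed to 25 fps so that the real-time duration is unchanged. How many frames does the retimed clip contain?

Target frames = source frames × (target rate / source rate) = 115200 × (25)/(60000/1001) = 115200 × 1001/2400 = 48048.

48048 frames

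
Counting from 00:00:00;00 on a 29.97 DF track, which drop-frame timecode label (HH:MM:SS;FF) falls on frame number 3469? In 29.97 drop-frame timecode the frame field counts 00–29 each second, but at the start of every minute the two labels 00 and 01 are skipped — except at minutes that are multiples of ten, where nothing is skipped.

Ten DF minutes hold 17982 frames, so frame 3469 lies in block 0 (frames 0–17981) with 3469 frames into that block.
The block's first minute is 1800 frames and the rest 1798 each; 3469 frames reaches minute 1, so 0 × 18 + 1 × 2 = 2 labels have been skipped so far.
Adding those back, label number 3469 + 2 = 3471 at 30 labels/s is 115 s + 21 f = 0 h 1 min 55 s frame 21, i.e. 00:01:55;21.

00:01:55;21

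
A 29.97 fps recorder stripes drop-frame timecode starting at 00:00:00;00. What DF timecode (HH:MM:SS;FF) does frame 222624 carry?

Each 10-minute DF block holds 10 × 60 × 30 − 9 × 2 = 17982 frames. 222624 ÷ 17982 → 12 full blocks, remainder 6840.
Within the partial block the first minute is 1800 frames and each further minute 1798, so 3 further minute boundaries passed. Total skipped labels = 18 × 12 + 2 × 3 = 222.
Non-drop label index = 222624 + 222 = 222846; at 30 labels/s that is 02:03:48:06, i.e. DF 02:03:48;06.

02:03:48;06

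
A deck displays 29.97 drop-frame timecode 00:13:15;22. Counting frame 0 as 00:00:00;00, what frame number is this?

Complete 10-minute blocks: 1, each 17982 frames → 17982.
Remaining 3 whole minutes in the current block: 1800 + 2 × 1798 = 5396 frames.
Within the current minute: 15 × 30 + 22 − 2 = 470 (labels ;00/;01 skipped at this minute). Total = 17982 + 5396 + 470 = 23848.

23848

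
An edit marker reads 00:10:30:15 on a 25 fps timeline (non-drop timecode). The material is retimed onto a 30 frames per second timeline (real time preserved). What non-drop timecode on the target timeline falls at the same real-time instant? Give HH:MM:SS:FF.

Source frame index: (0×3600 + 10×60 + 30) × 25 + 15 = 15765.
Real time: 15765 / (25) = 3153/5 s.
Target frame: (3153/5) × (30) = 18918.
At 30 labels/s: frame 18918 → 00:10:30:18.

00:10:30:18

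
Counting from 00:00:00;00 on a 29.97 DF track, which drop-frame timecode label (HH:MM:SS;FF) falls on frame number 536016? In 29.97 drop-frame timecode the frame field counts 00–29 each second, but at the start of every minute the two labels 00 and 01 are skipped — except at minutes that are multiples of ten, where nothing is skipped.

04:58:05;04

Ten DF minutes hold 17982 frames, so frame 536016 lies in block 29 (frames 521478–539459) with 14538 frames into that block.
The block's first minute is 1800 frames and the rest 1798 each; 14538 frames reaches minute 8, so 29 × 18 + 8 × 2 = 538 labels have been skipped so far.
Adding those back, label number 536016 + 538 = 536554 at 30 labels/s is 17885 s + 4 f = 4 h 58 min 5 s frame 4, i.e. 04:58:05;04.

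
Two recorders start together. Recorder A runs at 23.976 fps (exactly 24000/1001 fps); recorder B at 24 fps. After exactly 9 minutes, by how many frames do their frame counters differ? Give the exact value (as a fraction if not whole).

12960/1001 frames

9 min = 540 s.
A emits 24000/1001 × 540 = 12960000/1001 frames; B emits 24 × 540 = 12960.
Difference = 12960/1001 frames (≈ 12.9471); B is ahead of A.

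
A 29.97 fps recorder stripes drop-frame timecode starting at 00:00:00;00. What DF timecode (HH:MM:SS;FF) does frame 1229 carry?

00:00:40;29

Ten DF minutes hold 17982 frames, so frame 1229 lies in block 0 (frames 0–17981) with 1229 frames into that block.
The block's first minute is 1800 frames and the rest 1798 each; 1229 frames reaches minute 0, so 0 × 18 + 0 × 2 = 0 labels have been skipped so far.
Adding those back, label number 1229 + 0 = 1229 at 30 labels/s is 40 s + 29 f = 0 h 0 min 40 s frame 29, i.e. 00:00:40;29.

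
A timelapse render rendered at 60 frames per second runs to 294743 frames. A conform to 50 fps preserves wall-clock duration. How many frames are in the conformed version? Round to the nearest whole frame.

Frames at target rate = 294743 × (50) / (60) = 1473715/6 ≈ 245619.167.
Nearest whole frame: 245619.

245619 frames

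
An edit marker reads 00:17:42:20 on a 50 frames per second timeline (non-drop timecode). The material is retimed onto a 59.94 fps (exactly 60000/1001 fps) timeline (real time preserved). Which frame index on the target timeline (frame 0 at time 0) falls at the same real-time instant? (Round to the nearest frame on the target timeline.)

Source frame index: (0×3600 + 17×60 + 42) × 50 + 20 = 53120.
Real time: 53120 / (50) = 5312/5 s.
Target frame: (5312/5) × (60000/1001) = 63744000/1001 ≈ 63680.320 → 63680.

frame 63680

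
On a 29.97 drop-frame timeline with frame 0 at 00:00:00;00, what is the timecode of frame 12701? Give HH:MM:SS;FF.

Each 10-minute DF block holds 10 × 60 × 30 − 9 × 2 = 17982 frames. 12701 ÷ 17982 → 0 full blocks, remainder 12701.
Within the partial block the first minute is 1800 frames and each further minute 1798, so 7 further minute boundaries passed. Total skipped labels = 18 × 0 + 2 × 7 = 14.
Non-drop label index = 12701 + 14 = 12715; at 30 labels/s that is 00:07:03:25, i.e. DF 00:07:03;25.

00:07:03;25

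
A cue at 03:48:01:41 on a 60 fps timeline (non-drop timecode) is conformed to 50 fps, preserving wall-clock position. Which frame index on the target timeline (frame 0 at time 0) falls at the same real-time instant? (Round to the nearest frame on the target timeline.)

frame 684084

Source frame index: (3×3600 + 48×60 + 1) × 60 + 41 = 820901.
Real time: 820901 / (60) = 820901/60 s.
Target frame: (820901/60) × (50) = 4104505/6 ≈ 684084.167 → 684084.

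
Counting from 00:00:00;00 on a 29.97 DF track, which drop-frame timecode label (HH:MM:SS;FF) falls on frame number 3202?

00:01:46;24

Each 10-minute DF block holds 10 × 60 × 30 − 9 × 2 = 17982 frames. 3202 ÷ 17982 → 0 full blocks, remainder 3202.
Within the partial block the first minute is 1800 frames and each further minute 1798, so 1 further minute boundary passed. Total skipped labels = 18 × 0 + 2 × 1 = 2.
Non-drop label index = 3202 + 2 = 3204; at 30 labels/s that is 00:01:46:24, i.e. DF 00:01:46;24.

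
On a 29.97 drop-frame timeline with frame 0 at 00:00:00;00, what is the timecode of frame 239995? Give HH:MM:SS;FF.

Ten DF minutes hold 17982 frames, so frame 239995 lies in block 13 (frames 233766–251747) with 6229 frames into that block.
The block's first minute is 1800 frames and the rest 1798 each; 6229 frames reaches minute 3, so 13 × 18 + 3 × 2 = 240 labels have been skipped so far.
Adding those back, label number 239995 + 240 = 240235 at 30 labels/s is 8007 s + 25 f = 2 h 13 min 27 s frame 25, i.e. 02:13:27;25.

02:13:27;25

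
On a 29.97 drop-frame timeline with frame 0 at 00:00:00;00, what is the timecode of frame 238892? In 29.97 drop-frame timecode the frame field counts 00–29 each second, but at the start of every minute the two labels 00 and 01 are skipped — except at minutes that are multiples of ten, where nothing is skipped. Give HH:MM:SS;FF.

Each 10-minute DF block holds 10 × 60 × 30 − 9 × 2 = 17982 frames. 238892 ÷ 17982 → 13 full blocks, remainder 5126.
Within the partial block the first minute is 1800 frames and each further minute 1798, so 2 further minute boundaries passed. Total skipped labels = 18 × 13 + 2 × 2 = 238.
Non-drop label index = 238892 + 238 = 239130; at 30 labels/s that is 02:12:51:00, i.e. DF 02:12:51;00.

02:12:51;00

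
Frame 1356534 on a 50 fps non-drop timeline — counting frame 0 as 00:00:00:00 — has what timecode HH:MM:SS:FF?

1356534 ÷ 50 = 27130 full seconds, remainder 34 frames.
27130 s = 7 h 32 min 10 s.
Timecode: 07:32:10:34.

07:32:10:34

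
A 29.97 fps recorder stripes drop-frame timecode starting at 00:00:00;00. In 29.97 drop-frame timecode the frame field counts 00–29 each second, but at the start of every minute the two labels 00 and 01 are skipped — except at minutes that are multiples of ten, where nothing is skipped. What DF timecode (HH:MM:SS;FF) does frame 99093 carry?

Each 10-minute DF block holds 10 × 60 × 30 − 9 × 2 = 17982 frames. 99093 ÷ 17982 → 5 full blocks, remainder 9183.
Within the partial block the first minute is 1800 frames and each further minute 1798, so 5 further minute boundaries passed. Total skipped labels = 18 × 5 + 2 × 5 = 100.
Non-drop label index = 99093 + 100 = 99193; at 30 labels/s that is 00:55:06:13, i.e. DF 00:55:06;13.

00:55:06;13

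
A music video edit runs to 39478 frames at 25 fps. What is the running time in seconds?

1579.12 seconds

Running time = 39478 / (25) = 1579.12 s.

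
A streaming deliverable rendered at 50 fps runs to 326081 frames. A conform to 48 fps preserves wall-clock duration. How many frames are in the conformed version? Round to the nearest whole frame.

Frames at target rate = 326081 × (48) / (50) = 7825944/25 ≈ 313037.760.
Nearest whole frame: 313038.

313038 frames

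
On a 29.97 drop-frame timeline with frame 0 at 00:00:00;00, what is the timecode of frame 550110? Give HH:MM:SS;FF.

Ten DF minutes hold 17982 frames, so frame 550110 lies in block 30 (frames 539460–557441) with 10650 frames into that block.
The block's first minute is 1800 frames and the rest 1798 each; 10650 frames reaches minute 5, so 30 × 18 + 5 × 2 = 550 labels have been skipped so far.
Adding those back, label number 550110 + 550 = 550660 at 30 labels/s is 18355 s + 10 f = 5 h 5 min 55 s frame 10, i.e. 05:05:55;10.

05:05:55;10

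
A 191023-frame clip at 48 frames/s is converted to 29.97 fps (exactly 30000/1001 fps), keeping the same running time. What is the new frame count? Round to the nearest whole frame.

Frames at target rate = 191023 × (30000/1001) / (48) = 17055625/143 ≈ 119270.105.
Nearest whole frame: 119270.

119270 frames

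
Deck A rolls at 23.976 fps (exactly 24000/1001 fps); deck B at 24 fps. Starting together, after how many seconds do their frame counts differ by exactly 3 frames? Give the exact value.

The gap grows by |24 − 24000/1001| = 24/1001 frames per second.
Time for a 3-frame gap: 3 ÷ (24/1001) = 125.125 s.

125.125 seconds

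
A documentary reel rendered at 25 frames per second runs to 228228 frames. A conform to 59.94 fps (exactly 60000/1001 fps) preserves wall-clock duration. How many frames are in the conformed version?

547200 frames

Target frames = source frames × (target rate / source rate) = 228228 × (60000/1001)/(25) = 228228 × 2400/1001 = 547200.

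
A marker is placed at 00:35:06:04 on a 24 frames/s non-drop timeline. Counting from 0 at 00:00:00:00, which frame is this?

50548

Total seconds to the label: (0 × 3600 + 35 × 60 + 6) = 2106.
Frame index = 2106 × 24 + 4 = 50548.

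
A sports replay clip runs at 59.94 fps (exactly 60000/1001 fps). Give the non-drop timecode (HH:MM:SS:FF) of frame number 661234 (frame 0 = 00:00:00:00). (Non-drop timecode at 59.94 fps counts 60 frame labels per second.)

661234 ÷ 60 = 11020 full seconds, remainder 34 frames.
11020 s = 3 h 3 min 40 s.
Timecode: 03:03:40:34.

03:03:40:34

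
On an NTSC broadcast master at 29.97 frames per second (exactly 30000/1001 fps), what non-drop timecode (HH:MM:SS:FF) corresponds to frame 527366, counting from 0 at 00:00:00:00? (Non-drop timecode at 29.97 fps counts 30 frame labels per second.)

527366 ÷ 30 = 17578 full seconds, remainder 26 frames.
17578 s = 4 h 52 min 58 s.
Timecode: 04:52:58:26.

04:52:58:26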